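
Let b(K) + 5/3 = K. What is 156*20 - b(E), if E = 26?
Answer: 9287/3 ≈ 3095.7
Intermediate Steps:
b(K) = -5/3 + K
156*20 - b(E) = 156*20 - (-5/3 + 26) = 3120 - 1*73/3 = 3120 - 73/3 = 9287/3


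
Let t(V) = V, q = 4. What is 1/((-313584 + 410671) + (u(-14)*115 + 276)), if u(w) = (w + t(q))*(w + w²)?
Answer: -1/111937 ≈ -8.9336e-6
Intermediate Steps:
u(w) = (4 + w)*(w + w²) (u(w) = (w + 4)*(w + w²) = (4 + w)*(w + w²))
1/((-313584 + 410671) + (u(-14)*115 + 276)) = 1/((-313584 + 410671) + (-14*(4 + (-14)² + 5*(-14))*115 + 276)) = 1/(97087 + (-14*(4 + 196 - 70)*115 + 276)) = 1/(97087 + (-14*130*115 + 276)) = 1/(97087 + (-1820*115 + 276)) = 1/(97087 + (-209300 + 276)) = 1/(97087 - 209024) = 1/(-111937) = -1/111937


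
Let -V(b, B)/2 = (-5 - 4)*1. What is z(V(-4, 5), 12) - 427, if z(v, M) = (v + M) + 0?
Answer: -397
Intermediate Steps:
V(b, B) = 18 (V(b, B) = -2*(-5 - 4) = -(-18) = -2*(-9) = 18)
z(v, M) = M + v (z(v, M) = (M + v) + 0 = M + v)
z(V(-4, 5), 12) - 427 = (12 + 18) - 427 = 30 - 427 = -397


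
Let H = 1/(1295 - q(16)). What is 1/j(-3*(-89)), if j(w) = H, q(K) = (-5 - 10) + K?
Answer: 1294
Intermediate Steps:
q(K) = -15 + K
H = 1/1294 (H = 1/(1295 - (-15 + 16)) = 1/(1295 - 1*1) = 1/(1295 - 1) = 1/1294 ≈ 0.00077280)
j(w) = 1/1294
1/j(-3*(-89)) = 1/(1/1294) = 1294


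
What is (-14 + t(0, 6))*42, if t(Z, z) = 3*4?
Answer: -84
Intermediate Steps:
t(Z, z) = 12
(-14 + t(0, 6))*42 = (-14 + 12)*42 = -2*42 = -84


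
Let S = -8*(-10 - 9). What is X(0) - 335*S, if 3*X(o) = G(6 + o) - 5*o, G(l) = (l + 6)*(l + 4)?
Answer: -50880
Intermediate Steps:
G(l) = (4 + l)*(6 + l) (G(l) = (6 + l)*(4 + l) = (4 + l)*(6 + l))
S = 152 (S = -8*(-19) = 152)
X(o) = 28 + (6 + o)**2/3 + 5*o/3 (X(o) = ((24 + (6 + o)**2 + 10*(6 + o)) - 5*o)/3 = ((24 + (6 + o)**2 + (60 + 10*o)) - 5*o)/3 = ((84 + (6 + o)**2 + 10*o) - 5*o)/3 = (84 + (6 + o)**2 + 5*o)/3 = 28 + (6 + o)**2/3 + 5*o/3)
X(0) - 335*S = (40 + (1/3)*0**2 + (17/3)*0) - 335*152 = (40 + (1/3)*0 + 0) - 50920 = (40 + 0 + 0) - 50920 = 40 - 50920 = -50880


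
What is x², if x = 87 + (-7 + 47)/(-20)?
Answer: 7225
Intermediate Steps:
x = 85 (x = 87 + 40*(-1/20) = 87 - 2 = 85)
x² = 85² = 7225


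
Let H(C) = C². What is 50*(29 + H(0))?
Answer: 1450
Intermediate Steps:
50*(29 + H(0)) = 50*(29 + 0²) = 50*(29 + 0) = 50*29 = 1450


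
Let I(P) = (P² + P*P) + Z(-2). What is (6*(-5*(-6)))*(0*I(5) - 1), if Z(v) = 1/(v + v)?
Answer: -180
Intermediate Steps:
Z(v) = 1/(2*v)
I(P) = -¼ + 2*P² (I(P) = (P² + P*P) + (½)/(-2) = (P² + P²) + (½)*(-½) = 2*P² - ¼ = -¼ + 2*P²)
(6*(-5*(-6)))*(0*I(5) - 1) = (6*(-5*(-6)))*(0*(-¼ + 2*5²) - 1) = (6*30)*(0*(-¼ + 2*25) - 1) = 180*(0*(-¼ + 50) - 1) = 180*(0*(199/4) - 1) = 180*(0 - 1) = 180*(-1) = -180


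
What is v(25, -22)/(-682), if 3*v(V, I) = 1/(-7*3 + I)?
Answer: 1/87978 ≈ 1.1366e-5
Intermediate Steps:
v(V, I) = 1/(3*(-21 + I)) (v(V, I) = 1/(3*(-7*3 + I)) = 1/(3*(-21 + I)))
v(25, -22)/(-682) = (1/(3*(-21 - 22)))/(-682) = ((1/3)/(-43))*(-1/682) = ((1/3)*(-1/43))*(-1/682) = -1/129*(-1/682) = 1/87978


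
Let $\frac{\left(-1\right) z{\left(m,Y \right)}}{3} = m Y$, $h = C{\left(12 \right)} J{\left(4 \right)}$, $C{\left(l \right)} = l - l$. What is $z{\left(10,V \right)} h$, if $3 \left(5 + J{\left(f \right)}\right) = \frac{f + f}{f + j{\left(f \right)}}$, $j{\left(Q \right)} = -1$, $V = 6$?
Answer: $0$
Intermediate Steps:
$C{\left(l \right)} = 0$
$J{\left(f \right)} = -5 + \frac{2 f}{3 \left(-1 + f\right)}$ ($J{\left(f \right)} = -5 + \frac{\left(f + f\right) \frac{1}{f - 1}}{3} = -5 + \frac{2 f \frac{1}{-1 + f}}{3} = -5 + \frac{2 f}{3 \left(-1 + f\right)}$)
$h = 0$ ($h = 0 \frac{15 - 52}{3 \left(-1 + 4\right)} = 0 \frac{15 - 52}{3 \cdot 3} = 0 \cdot \frac{1}{3} \cdot \frac{1}{3} \left(-37\right) = 0 \left(- \frac{37}{9}\right) = 0$)
$z{\left(m,Y \right)} = - 3 Y m$ ($z{\left(m,Y \right)} = - 3 m Y = - 3 Y m$)
$z{\left(10,V \right)} h = \left(-3\right) 6 \cdot 10 \cdot 0 = \left(-180\right) 0 = 0$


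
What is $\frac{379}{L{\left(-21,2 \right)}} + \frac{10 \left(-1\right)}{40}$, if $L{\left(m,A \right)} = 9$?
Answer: $\frac{1507}{36} \approx 41.861$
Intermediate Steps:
$\frac{379}{L{\left(-21,2 \right)}} + \frac{10 \left(-1\right)}{40} = \frac{379}{9} + \frac{10 \left(-1\right)}{40} = 379 \cdot \frac{1}{9} - \frac{1}{4} = \frac{379}{9} - \frac{1}{4} = \frac{1507}{36}$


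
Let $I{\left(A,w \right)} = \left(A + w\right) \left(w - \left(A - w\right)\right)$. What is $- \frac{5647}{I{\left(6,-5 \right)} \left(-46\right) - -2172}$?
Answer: $- \frac{5647}{2908} \approx -1.9419$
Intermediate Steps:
$I{\left(A,w \right)} = \left(A + w\right) \left(- A + 2 w\right)$
$- \frac{5647}{I{\left(6,-5 \right)} \left(-46\right) - -2172} = - \frac{5647}{\left(- 6^{2} + 2 \left(-5\right)^{2} + 6 \left(-5\right)\right) \left(-46\right) - -2172} = - \frac{5647}{\left(\left(-1\right) 36 + 2 \cdot 25 - 30\right) \left(-46\right) + 2172} = - \frac{5647}{\left(-36 + 50 - 30\right) \left(-46\right) + 2172} = - \frac{5647}{\left(-16\right) \left(-46\right) + 2172} = - \frac{5647}{736 + 2172} = - \frac{5647}{2908}$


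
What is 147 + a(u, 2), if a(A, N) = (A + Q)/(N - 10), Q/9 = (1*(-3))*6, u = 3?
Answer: 1335/8 ≈ 166.88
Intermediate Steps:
Q = -162 (Q = 9*((1*(-3))*6) = 9*(-3*6) = 9*(-18) = -162)
a(A, N) = (-162 + A)/(-10 + N) (a(A, N) = (A - 162)/(N - 10) = (-162 + A)/(-10 + N))
147 + a(u, 2) = 147 + (-162 + 3)/(-10 + 2) = 147 - 159/(-8) = 147 - ⅛*(-159) = 147 + 159/8 = 1335/8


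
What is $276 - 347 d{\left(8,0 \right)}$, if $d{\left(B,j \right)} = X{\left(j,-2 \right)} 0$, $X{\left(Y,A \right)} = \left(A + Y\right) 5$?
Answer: $276$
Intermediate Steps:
$X{\left(Y,A \right)} = 5 A + 5 Y$
$d{\left(B,j \right)} = 0$ ($d{\left(B,j \right)} = \left(5 \left(-2\right) + 5 j\right) 0 = \left(-10 + 5 j\right) 0 = 0$)
$276 - 347 d{\left(8,0 \right)} = 276 - 0 = 276 + 0 = 276$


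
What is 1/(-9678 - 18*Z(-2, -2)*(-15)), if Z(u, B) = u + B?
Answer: -1/10758 ≈ -9.2954e-5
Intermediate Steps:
Z(u, B) = B + u
1/(-9678 - 18*Z(-2, -2)*(-15)) = 1/(-9678 - 18*(-2 - 2)*(-15)) = 1/(-9678 - 18*(-4)*(-15)) = 1/(-9678 + 72*(-15)) = 1/(-9678 - 1080) = 1/(-10758) = -1/10758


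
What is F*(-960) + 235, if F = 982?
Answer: -942485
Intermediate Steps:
F*(-960) + 235 = 982*(-960) + 235 = -942720 + 235 = -942485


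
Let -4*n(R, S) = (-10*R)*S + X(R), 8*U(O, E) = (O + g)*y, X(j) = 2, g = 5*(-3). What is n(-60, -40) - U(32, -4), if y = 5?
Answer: 47911/8 ≈ 5988.9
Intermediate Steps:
g = -15
U(O, E) = -75/8 + 5*O/8 (U(O, E) = ((O - 15)*5)/8 = ((-15 + O)*5)/8 = (-75 + 5*O)/8 = -75/8 + 5*O/8)
n(R, S) = -1/2 + 5*R*S/2 (n(R, S) = -((-10*R)*S + 2)/4 = -(-10*R*S + 2)/4 = -(2 - 10*R*S)/4 = -1/2 + 5*R*S/2)
n(-60, -40) - U(32, -4) = (-1/2 + (5/2)*(-60)*(-40)) - (-75/8 + (5/8)*32) = (-1/2 + 6000) - (-75/8 + 20) = 11999/2 - 1*85/8 = 11999/2 - 85/8 = 47911/8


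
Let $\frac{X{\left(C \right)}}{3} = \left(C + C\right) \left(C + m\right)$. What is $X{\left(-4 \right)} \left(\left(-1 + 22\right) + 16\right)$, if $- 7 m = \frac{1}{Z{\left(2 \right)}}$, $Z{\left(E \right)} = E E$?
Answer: $\frac{25086}{7} \approx 3583.7$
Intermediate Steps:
$Z{\left(E \right)} = E^{2}$
$m = - \frac{1}{28}$ ($m = - \frac{1}{7 \cdot 2^{2}} = - \frac{1}{7 \cdot 4} = \left(- \frac{1}{7}\right) \frac{1}{4} = - \frac{1}{28} \approx -0.035714$)
$X{\left(C \right)} = 6 C \left(- \frac{1}{28} + C\right)$ ($X{\left(C \right)} = 3 \left(C + C\right) \left(C - \frac{1}{28}\right) = 3 \cdot 2 C \left(- \frac{1}{28} + C\right) = 6 C \left(- \frac{1}{28} + C\right)$)
$X{\left(-4 \right)} \left(\left(-1 + 22\right) + 16\right) = \frac{3}{14} \left(-4\right) \left(-1 + 28 \left(-4\right)\right) \left(\left(-1 + 22\right) + 16\right) = \frac{3}{14} \left(-4\right) \left(-1 - 112\right) \left(21 + 16\right) = \frac{3}{14} \left(-4\right) \left(-113\right) 37 = \frac{678}{7} \cdot 37 = \frac{25086}{7}$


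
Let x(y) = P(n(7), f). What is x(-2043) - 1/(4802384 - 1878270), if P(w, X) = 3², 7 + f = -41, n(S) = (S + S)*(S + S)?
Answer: 26317025/2924114 ≈ 9.0000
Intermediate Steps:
n(S) = 4*S² (n(S) = (2*S)*(2*S) = 4*S²)
f = -48 (f = -7 - 41 = -48)
P(w, X) = 9
x(y) = 9
x(-2043) - 1/(4802384 - 1878270) = 9 - 1/(4802384 - 1878270) = 9 - 1/2924114 = 26317025/2924114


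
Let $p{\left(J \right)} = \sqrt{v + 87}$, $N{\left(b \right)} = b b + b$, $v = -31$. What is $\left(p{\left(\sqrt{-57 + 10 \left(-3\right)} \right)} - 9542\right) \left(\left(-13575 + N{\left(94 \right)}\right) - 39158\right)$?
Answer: $417968226 - 87606 \sqrt{14} \approx 4.1764 \cdot 10^{8}$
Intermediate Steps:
$N{\left(b \right)} = b + b^{2}$ ($N{\left(b \right)} = b^{2} + b = b + b^{2}$)
$p{\left(J \right)} = 2 \sqrt{14}$ ($p{\left(J \right)} = \sqrt{-31 + 87} = \sqrt{56} = 2 \sqrt{14}$)
$\left(p{\left(\sqrt{-57 + 10 \left(-3\right)} \right)} - 9542\right) \left(\left(-13575 + N{\left(94 \right)}\right) - 39158\right) = \left(2 \sqrt{14} - 9542\right) \left(\left(-13575 + 94 \left(1 + 94\right)\right) - 39158\right) = \left(-9542 + 2 \sqrt{14}\right) \left(\left(-13575 + 94 \cdot 95\right) - 39158\right) = \left(-9542 + 2 \sqrt{14}\right) \left(\left(-13575 + 8930\right) - 39158\right) = \left(-9542 + 2 \sqrt{14}\right) \left(-4645 - 39158\right) = \left(-9542 + 2 \sqrt{14}\right) \left(-43803\right) = 417968226 - 87606 \sqrt{14}$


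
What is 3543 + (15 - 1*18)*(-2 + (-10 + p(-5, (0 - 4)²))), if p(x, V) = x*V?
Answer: 3819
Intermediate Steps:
p(x, V) = V*x
3543 + (15 - 1*18)*(-2 + (-10 + p(-5, (0 - 4)²))) = 3543 + (15 - 1*18)*(-2 + (-10 + (0 - 4)²*(-5))) = 3543 + (15 - 18)*(-2 + (-10 + (-4)²*(-5))) = 3543 - 3*(-2 + (-10 + 16*(-5))) = 3543 - 3*(-2 + (-10 - 80)) = 3543 - 3*(-2 - 90) = 3543 - 3*(-92) = 3543 + 276 = 3819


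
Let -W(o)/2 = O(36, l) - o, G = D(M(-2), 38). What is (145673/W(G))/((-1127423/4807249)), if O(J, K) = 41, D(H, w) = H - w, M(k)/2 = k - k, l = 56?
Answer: 3744846971/952582 ≈ 3931.3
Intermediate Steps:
M(k) = 0 (M(k) = 2*(k - k) = 2*0 = 0)
G = -38 (G = 0 - 1*38 = 0 - 38 = -38)
W(o) = -82 + 2*o (W(o) = -2*(41 - o) = -82 + 2*o)
(145673/W(G))/((-1127423/4807249)) = (145673/(-82 + 2*(-38)))/((-1127423/4807249)) = (145673/(-82 - 76))/((-1127423*1/4807249)) = (145673/(-158))/(-1127423/4807249) = (145673*(-1/158))*(-4807249/1127423) = -145673/158*(-4807249/1127423) = 3744846971/952582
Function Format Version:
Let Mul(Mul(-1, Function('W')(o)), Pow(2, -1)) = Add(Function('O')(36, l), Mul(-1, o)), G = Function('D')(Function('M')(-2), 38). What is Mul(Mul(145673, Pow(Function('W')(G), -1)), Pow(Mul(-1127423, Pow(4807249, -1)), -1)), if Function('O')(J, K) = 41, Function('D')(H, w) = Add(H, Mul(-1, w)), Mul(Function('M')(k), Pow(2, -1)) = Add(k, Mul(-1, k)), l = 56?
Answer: Rational(3744846971, 952582) ≈ 3931.3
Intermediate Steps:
Function('M')(k) = 0 (Function('M')(k) = Mul(2, Add(k, Mul(-1, k))) = Mul(2, 0) = 0)
G = -38 (G = Add(0, Mul(-1, 38)) = Add(0, -38) = -38)
Function('W')(o) = Add(-82, Mul(2, o)) (Function('W')(o) = Mul(-2, Add(41, Mul(-1, o))) = Add(-82, Mul(2, o)))
Mul(Mul(145673, Pow(Function('W')(G), -1)), Pow(Mul(-1127423, Pow(4807249, -1)), -1)) = Mul(Mul(145673, Pow(Add(-82, Mul(2, -38)), -1)), Pow(Mul(-1127423, Pow(4807249, -1)), -1)) = Mul(Mul(145673, Pow(Add(-82, -76), -1)), Pow(Mul(-1127423, Rational(1, 4807249)), -1)) = Mul(Mul(145673, Pow(-158, -1)), Pow(Rational(-1127423, 4807249), -1)) = Mul(Mul(145673, Rational(-1, 158)), Rational(-4807249, 1127423)) = Mul(Rational(-145673, 158), Rational(-4807249, 1127423)) = Rational(3744846971, 952582)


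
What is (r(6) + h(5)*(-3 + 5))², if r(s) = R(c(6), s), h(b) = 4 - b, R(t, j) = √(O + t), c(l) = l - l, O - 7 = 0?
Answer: (2 - √7)² ≈ 0.41699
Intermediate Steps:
O = 7 (O = 7 + 0 = 7)
c(l) = 0
R(t, j) = √(7 + t)
r(s) = √7 (r(s) = √(7 + 0) = √7)
(r(6) + h(5)*(-3 + 5))² = (√7 + (4 - 1*5)*(-3 + 5))² = (√7 + (4 - 5)*2)² = (√7 - 1*2)² = (√7 - 2)² = (-2 + √7)²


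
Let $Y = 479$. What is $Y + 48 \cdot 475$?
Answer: $23279$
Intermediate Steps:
$Y + 48 \cdot 475 = 479 + 48 \cdot 475 = 479 + 22800 = 23279$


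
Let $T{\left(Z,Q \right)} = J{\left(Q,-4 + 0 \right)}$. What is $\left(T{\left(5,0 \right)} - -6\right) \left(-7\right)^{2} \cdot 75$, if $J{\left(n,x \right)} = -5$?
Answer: $3675$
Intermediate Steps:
$T{\left(Z,Q \right)} = -5$
$\left(T{\left(5,0 \right)} - -6\right) \left(-7\right)^{2} \cdot 75 = \left(-5 - -6\right) \left(-7\right)^{2} \cdot 75 = \left(-5 + 6\right) 49 \cdot 75 = 1 \cdot 49 \cdot 75 = 49 \cdot 75 = 3675$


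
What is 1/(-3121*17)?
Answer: -1/53057 ≈ -1.8848e-5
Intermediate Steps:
1/(-3121*17) = 1/(-53057) = -1/53057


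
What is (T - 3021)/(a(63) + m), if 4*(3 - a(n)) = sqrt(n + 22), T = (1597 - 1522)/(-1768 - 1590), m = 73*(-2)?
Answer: 3868471464/183066407 - 6763062*sqrt(85)/183066407 ≈ 20.791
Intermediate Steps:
m = -146
T = -75/3358 (T = 75/(-3358) = 75*(-1/3358) = -75/3358 ≈ -0.022335)
a(n) = 3 - sqrt(22 + n)/4 (a(n) = 3 - sqrt(n + 22)/4 = 3 - sqrt(22 + n)/4)
(T - 3021)/(a(63) + m) = (-75/3358 - 3021)/((3 - sqrt(22 + 63)/4) - 146) = -10144593/(3358*((3 - sqrt(85)/4) - 146)) = -10144593/(3358*(-143 - sqrt(85)/4))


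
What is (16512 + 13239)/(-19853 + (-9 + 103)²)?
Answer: -29751/11017 ≈ -2.7005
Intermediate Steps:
(16512 + 13239)/(-19853 + (-9 + 103)²) = 29751/(-19853 + 94²) = 29751/(-19853 + 8836) = 29751/(-11017) = 29751*(-1/11017) = -29751/11017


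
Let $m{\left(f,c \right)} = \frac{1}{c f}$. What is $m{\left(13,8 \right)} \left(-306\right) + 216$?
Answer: $\frac{11079}{52} \approx 213.06$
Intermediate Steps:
$m{\left(f,c \right)} = \frac{1}{c f}$
$m{\left(13,8 \right)} \left(-306\right) + 216 = \frac{1}{8 \cdot 13} \left(-306\right) + 216 = \frac{1}{8} \cdot \frac{1}{13} \left(-306\right) + 216 = \frac{1}{104} \left(-306\right) + 216 = - \frac{153}{52} + 216 = \frac{11079}{52}$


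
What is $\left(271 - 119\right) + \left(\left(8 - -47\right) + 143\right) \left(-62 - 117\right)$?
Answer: $-35290$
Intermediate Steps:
$\left(271 - 119\right) + \left(\left(8 - -47\right) + 143\right) \left(-62 - 117\right) = 152 + \left(\left(8 + 47\right) + 143\right) \left(-179\right) = 152 + \left(55 + 143\right) \left(-179\right) = 152 + 198 \left(-179\right) = 152 - 35442 = -35290$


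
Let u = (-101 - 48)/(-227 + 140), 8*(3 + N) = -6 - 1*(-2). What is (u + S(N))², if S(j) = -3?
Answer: 12544/7569 ≈ 1.6573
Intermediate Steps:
N = -7/2 (N = -3 + (-6 - 1*(-2))/8 = -3 + (-6 + 2)/8 = -3 + (⅛)*(-4) = -3 - ½ = -7/2 ≈ -3.5000)
u = 149/87 (u = -149/(-87) = -149*(-1/87) = 149/87 ≈ 1.7126)
(u + S(N))² = (149/87 - 3)² = (-112/87)² = 12544/7569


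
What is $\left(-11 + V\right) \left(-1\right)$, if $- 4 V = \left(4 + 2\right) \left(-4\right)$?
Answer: $5$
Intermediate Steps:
$V = 6$ ($V = - \frac{\left(4 + 2\right) \left(-4\right)}{4} = - \frac{6 \left(-4\right)}{4} = \left(- \frac{1}{4}\right) \left(-24\right) = 6$)
$\left(-11 + V\right) \left(-1\right) = \left(-11 + 6\right) \left(-1\right) = \left(-5\right) \left(-1\right) = 5$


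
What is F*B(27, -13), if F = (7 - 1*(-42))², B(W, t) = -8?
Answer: -19208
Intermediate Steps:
F = 2401 (F = (7 + 42)² = 49² = 2401)
F*B(27, -13) = 2401*(-8) = -19208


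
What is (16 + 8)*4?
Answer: 96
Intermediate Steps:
(16 + 8)*4 = 24*4 = 96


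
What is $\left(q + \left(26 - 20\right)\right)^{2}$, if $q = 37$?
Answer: $1849$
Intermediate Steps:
$\left(q + \left(26 - 20\right)\right)^{2} = \left(37 + \left(26 - 20\right)\right)^{2} = \left(37 + 6\right)^{2} = 43^{2} = 1849$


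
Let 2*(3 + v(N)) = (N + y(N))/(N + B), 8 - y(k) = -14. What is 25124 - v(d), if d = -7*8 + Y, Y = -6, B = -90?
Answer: 954821/38 ≈ 25127.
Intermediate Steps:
y(k) = 22 (y(k) = 8 - 1*(-14) = 8 + 14 = 22)
d = -62 (d = -7*8 - 6 = -56 - 6 = -62)
v(N) = -3 + (22 + N)/(2*(-90 + N)) (v(N) = -3 + ((N + 22)/(N - 90))/2 = -3 + ((22 + N)/(-90 + N))/2 = -3 + (22 + N)/(2*(-90 + N)))
25124 - v(d) = 25124 - (562 - 5*(-62))/(2*(-90 - 62)) = 25124 - (562 + 310)/(2*(-152)) = 25124 - (-1)*872/(2*152) = 25124 - 1*(-109/38) = 25124 + 109/38 = 954821/38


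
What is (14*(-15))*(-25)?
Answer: 5250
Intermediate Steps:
(14*(-15))*(-25) = -210*(-25) = 5250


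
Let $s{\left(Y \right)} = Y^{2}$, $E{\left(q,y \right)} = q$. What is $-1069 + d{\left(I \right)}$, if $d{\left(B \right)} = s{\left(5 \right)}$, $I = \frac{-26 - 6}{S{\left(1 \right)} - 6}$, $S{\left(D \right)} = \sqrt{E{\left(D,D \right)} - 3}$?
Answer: $-1044$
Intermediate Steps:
$S{\left(D \right)} = \sqrt{-3 + D}$ ($S{\left(D \right)} = \sqrt{D - 3} = \sqrt{-3 + D}$)
$I = - \frac{32}{-6 + i \sqrt{2}}$ ($I = \frac{-26 - 6}{\sqrt{-3 + 1} - 6} = - \frac{32}{\sqrt{-2} - 6} = - \frac{32}{i \sqrt{2} - 6} = - \frac{32}{-6 + i \sqrt{2}} \approx 5.0526 + 1.1909 i$)
$d{\left(B \right)} = 25$ ($d{\left(B \right)} = 5^{2} = 25$)
$-1069 + d{\left(I \right)} = -1069 + 25 = -1044$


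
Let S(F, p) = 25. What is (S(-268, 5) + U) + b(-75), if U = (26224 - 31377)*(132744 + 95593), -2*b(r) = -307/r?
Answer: -176493080707/150 ≈ -1.1766e+9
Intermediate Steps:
b(r) = 307/(2*r) (b(r) = -(-307)/(2*r) = 307/(2*r))
U = -1176620561 (U = -5153*228337 = -1176620561)
(S(-268, 5) + U) + b(-75) = (25 - 1176620561) + (307/2)/(-75) = -1176620536 + (307/2)*(-1/75) = -1176620536 - 307/150 = -176493080707/150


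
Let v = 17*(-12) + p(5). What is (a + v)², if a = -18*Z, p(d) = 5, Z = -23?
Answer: 46225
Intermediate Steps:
v = -199 (v = 17*(-12) + 5 = -204 + 5 = -199)
a = 414 (a = -18*(-23) = 414)
(a + v)² = (414 - 199)² = 215² = 46225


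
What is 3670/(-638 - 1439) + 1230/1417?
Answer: -2645680/2943109 ≈ -0.89894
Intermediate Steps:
3670/(-638 - 1439) + 1230/1417 = 3670/(-2077) + 1230*(1/1417) = 3670*(-1/2077) + 1230/1417 = -3670/2077 + 1230/1417 = -2645680/2943109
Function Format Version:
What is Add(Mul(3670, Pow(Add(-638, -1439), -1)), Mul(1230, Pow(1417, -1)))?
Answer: Rational(-2645680, 2943109) ≈ -0.89894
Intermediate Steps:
Add(Mul(3670, Pow(Add(-638, -1439), -1)), Mul(1230, Pow(1417, -1))) = Add(Mul(3670, Pow(-2077, -1)), Mul(1230, Rational(1, 1417))) = Add(Mul(3670, Rational(-1, 2077)), Rational(1230, 1417)) = Add(Rational(-3670, 2077), Rational(1230, 1417)) = Rational(-2645680, 2943109)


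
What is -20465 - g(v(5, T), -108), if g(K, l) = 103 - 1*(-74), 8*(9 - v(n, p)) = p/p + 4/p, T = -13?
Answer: -20642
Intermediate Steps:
v(n, p) = 71/8 - 1/(2*p) (v(n, p) = 9 - (p/p + 4/p)/8 = 9 - (1 + 4/p)/8 = 9 + (-1/8 - 1/(2*p)) = 71/8 - 1/(2*p))
g(K, l) = 177 (g(K, l) = 103 + 74 = 177)
-20465 - g(v(5, T), -108) = -20465 - 1*177 = -20465 - 177 = -20642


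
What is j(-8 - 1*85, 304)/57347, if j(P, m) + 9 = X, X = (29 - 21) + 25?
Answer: 24/57347 ≈ 0.00041850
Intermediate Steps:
X = 33 (X = 8 + 25 = 33)
j(P, m) = 24 (j(P, m) = -9 + 33 = 24)
j(-8 - 1*85, 304)/57347 = 24/57347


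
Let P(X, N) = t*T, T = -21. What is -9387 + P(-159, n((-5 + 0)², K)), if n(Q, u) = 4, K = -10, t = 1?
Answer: -9408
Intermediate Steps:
P(X, N) = -21 (P(X, N) = 1*(-21) = -21)
-9387 + P(-159, n((-5 + 0)², K)) = -9387 - 21 = -9408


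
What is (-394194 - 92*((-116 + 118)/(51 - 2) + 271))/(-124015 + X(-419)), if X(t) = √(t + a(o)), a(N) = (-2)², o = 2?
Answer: 254694045237/75360631136 + 10268679*I*√415/376803155680 ≈ 3.3797 + 0.00055517*I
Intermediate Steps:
a(N) = 4
X(t) = √(4 + t) (X(t) = √(t + 4) = √(4 + t))
(-394194 - 92*((-116 + 118)/(51 - 2) + 271))/(-124015 + X(-419)) = (-394194 - 92*((-116 + 118)/(51 - 2) + 271))/(-124015 + √(4 - 419)) = (-394194 - 92*(2/49 + 271))/(-124015 + √(-415)) = (-394194 - 92*(2*(1/49) + 271))/(-124015 + I*√415) = (-394194 - 92*(2/49 + 271))/(-124015 + I*√415) = (-394194 - 92*13281/49)/(-124015 + I*√415) = (-394194 - 1221852/49)/(-124015 + I*√415) = -20537358/(49*(-124015 + I*√415))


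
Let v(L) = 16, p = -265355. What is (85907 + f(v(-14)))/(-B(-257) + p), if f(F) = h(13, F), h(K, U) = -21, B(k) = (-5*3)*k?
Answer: -42943/134605 ≈ -0.31903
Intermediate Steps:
B(k) = -15*k
f(F) = -21
(85907 + f(v(-14)))/(-B(-257) + p) = (85907 - 21)/(-(-15)*(-257) - 265355) = 85886/(-1*3855 - 265355) = 85886/(-3855 - 265355) = 85886/(-269210) = 85886*(-1/269210) = -42943/134605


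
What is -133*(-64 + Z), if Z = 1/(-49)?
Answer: 59603/7 ≈ 8514.7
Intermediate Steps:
Z = -1/49 ≈ -0.020408
-133*(-64 + Z) = -133*(-64 - 1/49) = -133*(-3137/49) = 59603/7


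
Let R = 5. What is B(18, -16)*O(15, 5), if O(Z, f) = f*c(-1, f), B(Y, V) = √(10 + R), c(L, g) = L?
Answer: -5*√15 ≈ -19.365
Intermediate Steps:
B(Y, V) = √15 (B(Y, V) = √(10 + 5) = √15)
O(Z, f) = -f (O(Z, f) = f*(-1) = -f)
B(18, -16)*O(15, 5) = √15*(-1*5) = √15*(-5) = -5*√15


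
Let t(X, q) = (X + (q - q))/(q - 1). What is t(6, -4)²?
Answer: 36/25 ≈ 1.4400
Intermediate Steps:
t(X, q) = X/(-1 + q) (t(X, q) = (X + 0)/(-1 + q) = X/(-1 + q))
t(6, -4)² = (6/(-1 - 4))² = (6/(-5))² = (6*(-⅕))² = (-6/5)² = 36/25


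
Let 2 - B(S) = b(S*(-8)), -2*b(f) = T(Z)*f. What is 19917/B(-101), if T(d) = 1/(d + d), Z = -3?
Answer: -59751/196 ≈ -304.85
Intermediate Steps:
T(d) = 1/(2*d)
b(f) = f/12 (b(f) = -(1/2)/(-3)*f/2 = -(1/2)*(-1/3)*f/2 = -(-1)*f/12 = f/12)
B(S) = 2 + 2*S/3 (B(S) = 2 - S*(-8)/12 = 2 - (-8*S)/12 = 2 - (-2)*S/3 = 2 + 2*S/3)
19917/B(-101) = 19917/(2 + (2/3)*(-101)) = 19917/(2 - 202/3) = 19917/(-196/3) = 19917*(-3/196) = -59751/196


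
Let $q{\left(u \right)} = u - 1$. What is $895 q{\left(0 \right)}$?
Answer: $-895$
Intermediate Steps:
$q{\left(u \right)} = -1 + u$ ($q{\left(u \right)} = u - 1 = -1 + u$)
$895 q{\left(0 \right)} = 895 \left(-1 + 0\right) = 895 \left(-1\right) = -895$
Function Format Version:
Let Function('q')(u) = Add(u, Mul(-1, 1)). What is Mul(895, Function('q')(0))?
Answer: -895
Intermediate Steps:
Function('q')(u) = Add(-1, u) (Function('q')(u) = Add(u, -1) = Add(-1, u))
Mul(895, Function('q')(0)) = Mul(895, Add(-1, 0)) = Mul(895, -1) = -895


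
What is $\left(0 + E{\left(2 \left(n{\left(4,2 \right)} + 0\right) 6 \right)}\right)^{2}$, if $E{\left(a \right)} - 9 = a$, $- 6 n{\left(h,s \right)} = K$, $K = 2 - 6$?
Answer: $289$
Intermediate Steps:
$K = -4$ ($K = 2 - 6 = -4$)
$n{\left(h,s \right)} = \frac{2}{3}$ ($n{\left(h,s \right)} = \left(- \frac{1}{6}\right) \left(-4\right) = \frac{2}{3}$)
$E{\left(a \right)} = 9 + a$
$\left(0 + E{\left(2 \left(n{\left(4,2 \right)} + 0\right) 6 \right)}\right)^{2} = \left(0 + \left(9 + 2 \left(\frac{2}{3} + 0\right) 6\right)\right)^{2} = \left(0 + \left(9 + 2 \cdot \frac{2}{3} \cdot 6\right)\right)^{2} = \left(0 + \left(9 + \frac{4}{3} \cdot 6\right)\right)^{2} = \left(0 + \left(9 + 8\right)\right)^{2} = \left(0 + 17\right)^{2} = 17^{2} = 289$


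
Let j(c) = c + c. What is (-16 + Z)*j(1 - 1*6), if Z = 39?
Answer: -230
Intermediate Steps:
j(c) = 2*c
(-16 + Z)*j(1 - 1*6) = (-16 + 39)*(2*(1 - 1*6)) = 23*(2*(1 - 6)) = 23*(2*(-5)) = 23*(-10) = -230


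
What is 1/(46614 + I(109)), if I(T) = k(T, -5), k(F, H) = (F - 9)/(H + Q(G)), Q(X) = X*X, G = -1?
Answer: 1/46589 ≈ 2.1464e-5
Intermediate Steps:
Q(X) = X²
k(F, H) = (-9 + F)/(1 + H) (k(F, H) = (F - 9)/(H + (-1)²) = (-9 + F)/(H + 1) = (-9 + F)/(1 + H))
I(T) = 9/4 - T/4 (I(T) = (-9 + T)/(1 - 5) = (-9 + T)/(-4) = -(-9 + T)/4 = 9/4 - T/4)
1/(46614 + I(109)) = 1/(46614 + (9/4 - ¼*109)) = 1/(46614 + (9/4 - 109/4)) = 1/(46614 - 25) = 1/46589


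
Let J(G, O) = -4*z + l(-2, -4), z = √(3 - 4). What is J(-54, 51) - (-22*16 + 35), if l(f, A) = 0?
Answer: 317 - 4*I ≈ 317.0 - 4.0*I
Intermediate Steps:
z = I (z = √(-1) = I ≈ 1.0*I)
J(G, O) = -4*I (J(G, O) = -4*I + 0 = -4*I)
J(-54, 51) - (-22*16 + 35) = -4*I - (-22*16 + 35) = -4*I - (-352 + 35) = -4*I - 1*(-317) = -4*I + 317 = 317 - 4*I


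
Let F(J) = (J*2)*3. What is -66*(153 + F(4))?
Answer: -11682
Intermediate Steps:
F(J) = 6*J (F(J) = (2*J)*3 = 6*J)
-66*(153 + F(4)) = -66*(153 + 6*4) = -66*(153 + 24) = -66*177 = -11682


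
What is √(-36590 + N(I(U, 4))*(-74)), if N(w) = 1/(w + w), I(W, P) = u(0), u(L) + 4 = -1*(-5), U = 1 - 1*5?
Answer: I*√36627 ≈ 191.38*I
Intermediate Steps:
U = -4 (U = 1 - 5 = -4)
u(L) = 1 (u(L) = -4 - 1*(-5) = -4 + 5 = 1)
I(W, P) = 1
N(w) = 1/(2*w)
√(-36590 + N(I(U, 4))*(-74)) = √(-36590 + ((½)/1)*(-74)) = √(-36590 + ((½)*1)*(-74)) = √(-36590 + (½)*(-74)) = √(-36590 - 37) = √(-36627) = I*√36627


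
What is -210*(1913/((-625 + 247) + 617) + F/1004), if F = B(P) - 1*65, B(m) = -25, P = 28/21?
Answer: -99704955/59989 ≈ -1662.1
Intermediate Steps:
P = 4/3 (P = 28*(1/21) = 4/3 ≈ 1.3333)
F = -90 (F = -25 - 1*65 = -25 - 65 = -90)
-210*(1913/((-625 + 247) + 617) + F/1004) = -210*(1913/((-625 + 247) + 617) - 90/1004) = -210*(1913/(-378 + 617) - 90*1/1004) = -210*(1913/239 - 45/502) = -210*949571/119978 = -99704955/59989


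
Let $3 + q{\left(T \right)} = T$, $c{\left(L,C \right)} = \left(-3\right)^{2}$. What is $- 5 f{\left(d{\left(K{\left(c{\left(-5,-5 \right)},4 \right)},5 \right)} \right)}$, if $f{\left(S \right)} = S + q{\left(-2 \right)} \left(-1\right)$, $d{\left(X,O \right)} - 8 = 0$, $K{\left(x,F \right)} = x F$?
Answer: $-65$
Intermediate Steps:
$c{\left(L,C \right)} = 9$
$q{\left(T \right)} = -3 + T$
$K{\left(x,F \right)} = F x$
$d{\left(X,O \right)} = 8$ ($d{\left(X,O \right)} = 8 + 0 = 8$)
$f{\left(S \right)} = 5 + S$ ($f{\left(S \right)} = S + \left(-3 - 2\right) \left(-1\right) = S - -5 = S + 5 = 5 + S$)
$- 5 f{\left(d{\left(K{\left(c{\left(-5,-5 \right)},4 \right)},5 \right)} \right)} = - 5 \left(5 + 8\right) = \left(-5\right) 13 = -65$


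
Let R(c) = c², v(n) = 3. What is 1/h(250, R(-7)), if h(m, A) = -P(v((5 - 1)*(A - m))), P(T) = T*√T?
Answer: -√3/9 ≈ -0.19245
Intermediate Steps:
P(T) = T^(3/2)
h(m, A) = -3*√3 (h(m, A) = -3^(3/2) = -3*√3)
1/h(250, R(-7)) = 1/(-3*√3) = -√3/9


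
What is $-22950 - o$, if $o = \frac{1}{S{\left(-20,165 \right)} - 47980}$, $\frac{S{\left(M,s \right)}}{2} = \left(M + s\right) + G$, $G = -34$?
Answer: $- \frac{1096046099}{47758} \approx -22950.0$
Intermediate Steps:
$S{\left(M,s \right)} = -68 + 2 M + 2 s$ ($S{\left(M,s \right)} = 2 \left(\left(M + s\right) - 34\right) = 2 \left(-34 + M + s\right) = -68 + 2 M + 2 s$)
$o = - \frac{1}{47758}$ ($o = \frac{1}{\left(-68 + 2 \left(-20\right) + 2 \cdot 165\right) - 47980} = \frac{1}{\left(-68 - 40 + 330\right) - 47980} = \frac{1}{222 - 47980} = \frac{1}{-47758} = - \frac{1}{47758} \approx -2.0939 \cdot 10^{-5}$)
$-22950 - o = -22950 - - \frac{1}{47758} = -22950 + \frac{1}{47758} = - \frac{1096046099}{47758}$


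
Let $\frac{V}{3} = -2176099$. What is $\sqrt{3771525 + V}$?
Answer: $6 i \sqrt{76577} \approx 1660.4 i$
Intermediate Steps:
$V = -6528297$ ($V = 3 \left(-2176099\right) = -6528297$)
$\sqrt{3771525 + V} = \sqrt{3771525 - 6528297} = \sqrt{-2756772} = 6 i \sqrt{76577}$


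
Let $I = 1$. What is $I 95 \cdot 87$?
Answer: $8265$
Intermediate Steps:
$I 95 \cdot 87 = 1 \cdot 95 \cdot 87 = 95 \cdot 87 = 8265$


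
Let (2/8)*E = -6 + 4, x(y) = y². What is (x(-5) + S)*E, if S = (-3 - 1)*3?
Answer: -104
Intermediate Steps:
S = -12 (S = -4*3 = -12)
E = -8 (E = 4*(-6 + 4) = 4*(-2) = -8)
(x(-5) + S)*E = ((-5)² - 12)*(-8) = (25 - 12)*(-8) = 13*(-8) = -104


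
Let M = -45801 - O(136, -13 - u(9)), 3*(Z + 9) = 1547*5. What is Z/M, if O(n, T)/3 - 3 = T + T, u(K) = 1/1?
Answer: -3854/68589 ≈ -0.056190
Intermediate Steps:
u(K) = 1
Z = 7708/3 (Z = -9 + (1547*5)/3 = -9 + (⅓)*7735 = -9 + 7735/3 = 7708/3 ≈ 2569.3)
O(n, T) = 9 + 6*T (O(n, T) = 9 + 3*(T + T) = 9 + 3*(2*T) = 9 + 6*T)
M = -45726 (M = -45801 - (9 + 6*(-13 - 1*1)) = -45801 - (9 + 6*(-13 - 1)) = -45801 - (9 + 6*(-14)) = -45801 - (9 - 84) = -45801 - 1*(-75) = -45801 + 75 = -45726)
Z/M = (7708/3)/(-45726) = (7708/3)*(-1/45726) = -3854/68589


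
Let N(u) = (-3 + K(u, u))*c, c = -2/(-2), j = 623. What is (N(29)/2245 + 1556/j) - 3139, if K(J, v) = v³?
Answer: -4371629567/1398635 ≈ -3125.6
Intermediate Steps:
c = 1 (c = -2*(-½) = 1)
N(u) = -3 + u³ (N(u) = (-3 + u³)*1 = -3 + u³)
(N(29)/2245 + 1556/j) - 3139 = ((-3 + 29³)/2245 + 1556/623) - 3139 = ((-3 + 24389)*(1/2245) + 1556*(1/623)) - 3139 = (24386*(1/2245) + 1556/623) - 3139 = (24386/2245 + 1556/623) - 3139 = 18685698/1398635 - 3139 = -4371629567/1398635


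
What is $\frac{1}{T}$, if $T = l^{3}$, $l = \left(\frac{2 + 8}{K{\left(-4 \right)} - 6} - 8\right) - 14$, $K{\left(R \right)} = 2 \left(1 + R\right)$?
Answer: $- \frac{216}{2571353} \approx -8.4003 \cdot 10^{-5}$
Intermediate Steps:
$K{\left(R \right)} = 2 + 2 R$
$l = - \frac{137}{6}$ ($l = \left(\frac{2 + 8}{\left(2 + 2 \left(-4\right)\right) - 6} - 8\right) - 14 = \left(\frac{10}{\left(2 - 8\right) - 6} - 8\right) - 14 = \left(\frac{10}{-6 - 6} - 8\right) - 14 = \left(\frac{10}{-12} - 8\right) - 14 = \left(10 \left(- \frac{1}{12}\right) - 8\right) - 14 = \left(- \frac{5}{6} - 8\right) - 14 = - \frac{53}{6} - 14 = - \frac{137}{6} \approx -22.833$)
$T = - \frac{2571353}{216}$ ($T = \left(- \frac{137}{6}\right)^{3} = - \frac{2571353}{216} \approx -11904.0$)
$\frac{1}{T} = \frac{1}{- \frac{2571353}{216}} = - \frac{216}{2571353}$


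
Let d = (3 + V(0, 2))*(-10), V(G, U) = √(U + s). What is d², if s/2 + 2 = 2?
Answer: 1100 + 600*√2 ≈ 1948.5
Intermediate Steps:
s = 0 (s = -4 + 2*2 = -4 + 4 = 0)
V(G, U) = √U (V(G, U) = √(U + 0) = √U)
d = -30 - 10*√2 (d = (3 + √2)*(-10) = -30 - 10*√2 ≈ -44.142)
d² = (-30 - 10*√2)²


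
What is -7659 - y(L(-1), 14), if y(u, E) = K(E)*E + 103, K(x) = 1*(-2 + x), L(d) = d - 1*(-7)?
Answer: -7930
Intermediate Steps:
L(d) = 7 + d (L(d) = d + 7 = 7 + d)
K(x) = -2 + x
y(u, E) = 103 + E*(-2 + E) (y(u, E) = (-2 + E)*E + 103 = E*(-2 + E) + 103 = 103 + E*(-2 + E))
-7659 - y(L(-1), 14) = -7659 - (103 + 14*(-2 + 14)) = -7659 - (103 + 14*12) = -7659 - (103 + 168) = -7659 - 1*271 = -7659 - 271 = -7930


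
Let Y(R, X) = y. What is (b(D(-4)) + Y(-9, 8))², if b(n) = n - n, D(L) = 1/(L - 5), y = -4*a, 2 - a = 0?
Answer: 64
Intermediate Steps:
a = 2 (a = 2 - 1*0 = 2 + 0 = 2)
y = -8 (y = -4*2 = -8)
Y(R, X) = -8
D(L) = 1/(-5 + L)
b(n) = 0
(b(D(-4)) + Y(-9, 8))² = (0 - 8)² = (-8)² = 64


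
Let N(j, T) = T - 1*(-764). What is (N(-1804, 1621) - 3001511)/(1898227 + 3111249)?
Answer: -48373/80798 ≈ -0.59869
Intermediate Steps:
N(j, T) = 764 + T (N(j, T) = T + 764 = 764 + T)
(N(-1804, 1621) - 3001511)/(1898227 + 3111249) = ((764 + 1621) - 3001511)/(1898227 + 3111249) = (2385 - 3001511)/5009476 = -2999126*1/5009476 = -48373/80798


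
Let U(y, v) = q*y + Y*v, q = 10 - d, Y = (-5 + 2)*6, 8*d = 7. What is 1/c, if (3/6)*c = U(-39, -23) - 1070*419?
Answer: -4/3586175 ≈ -1.1154e-6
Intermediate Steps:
d = 7/8 (d = (1/8)*7 = 7/8 ≈ 0.87500)
Y = -18 (Y = -3*6 = -18)
q = 73/8 (q = 10 - 1*7/8 = 10 - 7/8 = 73/8 ≈ 9.1250)
U(y, v) = -18*v + 73*y/8 (U(y, v) = 73*y/8 - 18*v = -18*v + 73*y/8)
c = -3586175/4 (c = 2*((-18*(-23) + (73/8)*(-39)) - 1070*419) = 2*((414 - 2847/8) - 448330) = 2*(465/8 - 448330) = 2*(-3586175/8) = -3586175/4 ≈ -8.9654e+5)
1/c = 1/(-3586175/4) = -4/3586175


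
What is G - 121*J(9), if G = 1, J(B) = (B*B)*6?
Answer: -58805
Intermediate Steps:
J(B) = 6*B**2 (J(B) = B**2*6 = 6*B**2)
G - 121*J(9) = 1 - 726*9**2 = 1 - 726*81 = 1 - 121*486 = 1 - 58806 = -58805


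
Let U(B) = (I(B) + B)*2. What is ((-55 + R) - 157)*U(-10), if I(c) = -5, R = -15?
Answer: 6810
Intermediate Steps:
U(B) = -10 + 2*B (U(B) = (-5 + B)*2 = -10 + 2*B)
((-55 + R) - 157)*U(-10) = ((-55 - 15) - 157)*(-10 + 2*(-10)) = (-70 - 157)*(-10 - 20) = -227*(-30) = 6810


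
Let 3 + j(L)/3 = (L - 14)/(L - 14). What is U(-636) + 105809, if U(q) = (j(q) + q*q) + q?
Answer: 509663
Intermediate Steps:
j(L) = -6 (j(L) = -9 + 3*((L - 14)/(L - 14)) = -9 + 3*((-14 + L)/(-14 + L)) = -9 + 3*1 = -9 + 3 = -6)
U(q) = -6 + q + q² (U(q) = (-6 + q*q) + q = (-6 + q²) + q = -6 + q + q²)
U(-636) + 105809 = (-6 - 636 + (-636)²) + 105809 = (-6 - 636 + 404496) + 105809 = 403854 + 105809 = 509663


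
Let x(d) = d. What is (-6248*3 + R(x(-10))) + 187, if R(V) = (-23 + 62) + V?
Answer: -18528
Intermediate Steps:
R(V) = 39 + V
(-6248*3 + R(x(-10))) + 187 = (-6248*3 + (39 - 10)) + 187 = (-18744 + 29) + 187 = -18715 + 187 = -18528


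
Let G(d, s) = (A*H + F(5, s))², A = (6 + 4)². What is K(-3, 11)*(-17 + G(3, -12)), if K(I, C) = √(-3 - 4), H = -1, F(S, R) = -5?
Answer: 11008*I*√7 ≈ 29124.0*I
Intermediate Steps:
A = 100 (A = 10² = 100)
K(I, C) = I*√7 (K(I, C) = √(-7) = I*√7)
G(d, s) = 11025 (G(d, s) = (100*(-1) - 5)² = (-100 - 5)² = (-105)² = 11025)
K(-3, 11)*(-17 + G(3, -12)) = (I*√7)*(-17 + 11025) = (I*√7)*11008 = 11008*I*√7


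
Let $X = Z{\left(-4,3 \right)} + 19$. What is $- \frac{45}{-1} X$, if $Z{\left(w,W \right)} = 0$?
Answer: $855$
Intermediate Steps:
$X = 19$ ($X = 0 + 19 = 19$)
$- \frac{45}{-1} X = - \frac{45}{-1} \cdot 19 = \left(-45\right) \left(-1\right) 19 = 45 \cdot 19 = 855$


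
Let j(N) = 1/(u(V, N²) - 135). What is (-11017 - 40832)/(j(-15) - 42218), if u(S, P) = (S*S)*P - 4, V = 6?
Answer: 137589963/112032499 ≈ 1.2281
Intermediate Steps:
u(S, P) = -4 + P*S² (u(S, P) = S²*P - 4 = P*S² - 4 = -4 + P*S²)
j(N) = 1/(-139 + 36*N²) (j(N) = 1/((-4 + N²*6²) - 135) = 1/((-4 + N²*36) - 135) = 1/((-4 + 36*N²) - 135) = 1/(-139 + 36*N²))
(-11017 - 40832)/(j(-15) - 42218) = (-11017 - 40832)/(1/(-139 + 36*(-15)²) - 42218) = -51849/(1/(-139 + 36*225) - 42218) = -51849/(1/(-139 + 8100) - 42218) = -51849/(1/7961 - 42218) = -51849/(-336097497/7961) = -51849*(-7961/336097497) = 137589963/112032499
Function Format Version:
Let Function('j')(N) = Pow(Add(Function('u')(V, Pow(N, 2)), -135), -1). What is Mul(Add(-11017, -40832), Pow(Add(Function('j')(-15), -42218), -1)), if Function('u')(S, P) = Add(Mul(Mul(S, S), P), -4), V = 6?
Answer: Rational(137589963, 112032499) ≈ 1.2281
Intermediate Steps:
Function('u')(S, P) = Add(-4, Mul(P, Pow(S, 2))) (Function('u')(S, P) = Add(Mul(Pow(S, 2), P), -4) = Add(Mul(P, Pow(S, 2)), -4) = Add(-4, Mul(P, Pow(S, 2))))
Function('j')(N) = Pow(Add(-139, Mul(36, Pow(N, 2))), -1) (Function('j')(N) = Pow(Add(Add(-4, Mul(Pow(N, 2), Pow(6, 2))), -135), -1) = Pow(Add(Add(-4, Mul(Pow(N, 2), 36)), -135), -1) = Pow(Add(Add(-4, Mul(36, Pow(N, 2))), -135), -1) = Pow(Add(-139, Mul(36, Pow(N, 2))), -1))
Mul(Add(-11017, -40832), Pow(Add(Function('j')(-15), -42218), -1)) = Mul(Add(-11017, -40832), Pow(Add(Pow(Add(-139, Mul(36, Pow(-15, 2))), -1), -42218), -1)) = Mul(-51849, Pow(Add(Pow(Add(-139, Mul(36, 225)), -1), -42218), -1)) = Mul(-51849, Pow(Add(Pow(Add(-139, 8100), -1), -42218), -1)) = Mul(-51849, Pow(Add(Pow(7961, -1), -42218), -1)) = Mul(-51849, Pow(Add(Rational(1, 7961), -42218), -1)) = Mul(-51849, Pow(Rational(-336097497, 7961), -1)) = Mul(-51849, Rational(-7961, 336097497)) = Rational(137589963, 112032499)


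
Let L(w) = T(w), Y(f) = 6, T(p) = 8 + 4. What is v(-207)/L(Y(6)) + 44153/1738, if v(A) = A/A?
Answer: 265787/10428 ≈ 25.488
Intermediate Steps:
T(p) = 12
v(A) = 1
L(w) = 12
v(-207)/L(Y(6)) + 44153/1738 = 1/12 + 44153/1738 = 265787/10428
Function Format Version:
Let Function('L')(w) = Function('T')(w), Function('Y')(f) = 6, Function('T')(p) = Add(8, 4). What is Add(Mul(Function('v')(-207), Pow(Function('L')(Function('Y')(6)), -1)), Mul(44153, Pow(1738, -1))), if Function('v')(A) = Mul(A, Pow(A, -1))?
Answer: Rational(265787, 10428) ≈ 25.488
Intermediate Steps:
Function('T')(p) = 12
Function('v')(A) = 1
Function('L')(w) = 12
Add(Mul(Function('v')(-207), Pow(Function('L')(Function('Y')(6)), -1)), Mul(44153, Pow(1738, -1))) = Add(Mul(1, Pow(12, -1)), Mul(44153, Pow(1738, -1))) = Add(Mul(1, Rational(1, 12)), Mul(44153, Rational(1, 1738))) = Add(Rational(1, 12), Rational(44153, 1738)) = Rational(265787, 10428)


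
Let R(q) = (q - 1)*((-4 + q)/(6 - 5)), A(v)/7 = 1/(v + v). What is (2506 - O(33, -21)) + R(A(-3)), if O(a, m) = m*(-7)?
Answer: 85327/36 ≈ 2370.2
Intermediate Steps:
O(a, m) = -7*m
A(v) = 7/(2*v) (A(v) = 7/(v + v) = 7/((2*v)) = 7*(1/(2*v)) = 7/(2*v))
R(q) = (-1 + q)*(-4 + q) (R(q) = (-1 + q)*((-4 + q)/1) = (-1 + q)*((-4 + q)*1) = (-1 + q)*(-4 + q))
(2506 - O(33, -21)) + R(A(-3)) = (2506 - (-7)*(-21)) + (4 + ((7/2)/(-3))² - 35/(2*(-3))) = (2506 - 1*147) + (4 + ((7/2)*(-⅓))² - 35*(-1)/(2*3)) = (2506 - 147) + (4 + (-7/6)² - 5*(-7/6)) = 2359 + (4 + 49/36 + 35/6) = 2359 + 403/36 = 85327/36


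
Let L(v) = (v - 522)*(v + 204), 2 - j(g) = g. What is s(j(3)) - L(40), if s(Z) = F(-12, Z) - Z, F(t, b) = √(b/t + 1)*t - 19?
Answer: 117590 - 2*√39 ≈ 1.1758e+5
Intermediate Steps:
j(g) = 2 - g
L(v) = (-522 + v)*(204 + v)
F(t, b) = -19 + t*√(1 + b/t) (F(t, b) = √(1 + b/t)*t - 19 = t*√(1 + b/t) - 19 = -19 + t*√(1 + b/t))
s(Z) = -19 - Z - 12*√(1 - Z/12) (s(Z) = (-19 - 12*√(1 - Z/12)) - Z = -19 - Z - 12*√(1 - Z/12))
s(j(3)) - L(40) = (-19 - (2 - 1*3) - 2*√(36 - 3*(2 - 1*3))) - (-106488 + 40² - 318*40) = (-19 - (2 - 3) - 2*√(36 - 3*(2 - 3))) - (-106488 + 1600 - 12720) = (-19 - 1*(-1) - 2*√(36 - 3*(-1))) - 1*(-117608) = (-19 + 1 - 2*√(36 + 3)) + 117608 = (-19 + 1 - 2*√39) + 117608 = (-18 - 2*√39) + 117608 = 117590 - 2*√39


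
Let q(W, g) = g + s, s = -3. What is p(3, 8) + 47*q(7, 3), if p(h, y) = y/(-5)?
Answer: -8/5 ≈ -1.6000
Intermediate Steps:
q(W, g) = -3 + g (q(W, g) = g - 3 = -3 + g)
p(h, y) = -y/5 (p(h, y) = y*(-⅕) = -y/5)
p(3, 8) + 47*q(7, 3) = -⅕*8 + 47*(-3 + 3) = -8/5 + 47*0 = -8/5 + 0 = -8/5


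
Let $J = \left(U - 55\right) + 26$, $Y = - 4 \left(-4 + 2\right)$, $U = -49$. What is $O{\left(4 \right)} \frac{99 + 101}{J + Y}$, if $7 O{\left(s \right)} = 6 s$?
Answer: $- \frac{480}{49} \approx -9.7959$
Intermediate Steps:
$O{\left(s \right)} = \frac{6 s}{7}$
$Y = 8$ ($Y = \left(-4\right) \left(-2\right) = 8$)
$J = -78$ ($J = \left(-49 - 55\right) + 26 = -104 + 26 = -78$)
$O{\left(4 \right)} \frac{99 + 101}{J + Y} = \frac{6}{7} \cdot 4 \frac{99 + 101}{-78 + 8} = \frac{24 \frac{200}{-70}}{7} = \frac{24 \cdot 200 \left(- \frac{1}{70}\right)}{7} = \frac{24}{7} \left(- \frac{20}{7}\right) = - \frac{480}{49}$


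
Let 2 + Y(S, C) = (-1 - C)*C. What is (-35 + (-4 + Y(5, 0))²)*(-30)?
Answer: -30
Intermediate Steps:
Y(S, C) = -2 + C*(-1 - C) (Y(S, C) = -2 + (-1 - C)*C = -2 + C*(-1 - C))
(-35 + (-4 + Y(5, 0))²)*(-30) = (-35 + (-4 + (-2 - 1*0 - 1*0²))²)*(-30) = (-35 + (-4 + (-2 + 0 - 1*0))²)*(-30) = (-35 + (-4 + (-2 + 0 + 0))²)*(-30) = (-35 + (-4 - 2)²)*(-30) = (-35 + (-6)²)*(-30) = (-35 + 36)*(-30) = 1*(-30) = -30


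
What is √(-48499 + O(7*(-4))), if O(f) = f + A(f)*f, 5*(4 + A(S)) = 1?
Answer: I*√1210515/5 ≈ 220.05*I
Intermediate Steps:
A(S) = -19/5 (A(S) = -4 + (⅕)*1 = -4 + ⅕ = -19/5)
O(f) = -14*f/5 (O(f) = f - 19*f/5 = -14*f/5)
√(-48499 + O(7*(-4))) = √(-48499 - 98*(-4)/5) = √(-48499 - 14/5*(-28)) = √(-48499 + 392/5) = √(-242103/5) = I*√1210515/5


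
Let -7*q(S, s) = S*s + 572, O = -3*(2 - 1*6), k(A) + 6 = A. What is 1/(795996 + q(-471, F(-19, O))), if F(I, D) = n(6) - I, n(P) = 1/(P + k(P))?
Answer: 14/11160855 ≈ 1.2544e-6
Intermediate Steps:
k(A) = -6 + A
n(P) = 1/(-6 + 2*P) (n(P) = 1/(P + (-6 + P)) = 1/(-6 + 2*P))
O = 12 (O = -3*(2 - 6) = -3*(-4) = 12)
F(I, D) = 1/6 - I (F(I, D) = 1/(2*(-3 + 6)) - I = (1/2)/3 - I = (1/2)*(1/3) - I = 1/6 - I)
q(S, s) = -572/7 - S*s/7 (q(S, s) = -(S*s + 572)/7 = -(572 + S*s)/7 = -572/7 - S*s/7)
1/(795996 + q(-471, F(-19, O))) = 1/(795996 + (-572/7 - 1/7*(-471)*(1/6 - 1*(-19)))) = 1/(795996 + (-572/7 - 1/7*(-471)*(1/6 + 19))) = 1/(795996 + (-572/7 - 1/7*(-471)*115/6)) = 1/(795996 + (-572/7 + 18055/14)) = 1/(795996 + 16911/14) = 1/(11160855/14) = 14/11160855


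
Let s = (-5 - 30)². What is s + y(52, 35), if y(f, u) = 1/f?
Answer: 63701/52 ≈ 1225.0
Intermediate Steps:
s = 1225 (s = (-35)² = 1225)
s + y(52, 35) = 1225 + 1/52 = 63701/52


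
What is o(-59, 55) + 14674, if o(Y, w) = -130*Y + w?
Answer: 22399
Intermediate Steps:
o(Y, w) = w - 130*Y
o(-59, 55) + 14674 = (55 - 130*(-59)) + 14674 = (55 + 7670) + 14674 = 7725 + 14674 = 22399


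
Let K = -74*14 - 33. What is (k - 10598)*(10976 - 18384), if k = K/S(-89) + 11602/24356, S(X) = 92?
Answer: 11006648459588/140047 ≈ 7.8593e+7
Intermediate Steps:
K = -1069 (K = -1036 - 33 = -1069)
k = -6242295/560188 (k = -1069/92 + 11602/24356 = -1069*1/92 + 11602*(1/24356) = -1069/92 + 5801/12178 = -6242295/560188 ≈ -11.143)
(k - 10598)*(10976 - 18384) = (-6242295/560188 - 10598)*(10976 - 18384) = -5943114719/560188*(-7408) = 11006648459588/140047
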